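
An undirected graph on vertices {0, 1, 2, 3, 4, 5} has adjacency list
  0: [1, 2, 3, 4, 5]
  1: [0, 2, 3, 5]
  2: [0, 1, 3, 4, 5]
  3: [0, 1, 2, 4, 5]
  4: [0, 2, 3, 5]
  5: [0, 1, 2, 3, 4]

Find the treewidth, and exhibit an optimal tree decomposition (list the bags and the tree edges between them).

Treewidth 4.
Bags: B1 = {0, 1, 2, 3, 5}  B2 = {0, 2, 3, 4, 5}
Tree: B1–B2

The largest bag has 5 vertices, giving width 4; this decomposition certifies tw(G) ≤ 4. Conversely, {0, 1, 2, 3, 5} is a clique of size 5, and the vertices of any clique must share a bag in every tree decomposition; so some bag has ≥ 5 vertices and tw(G) ≥ 4. Combining the bounds, tw(G) = 4.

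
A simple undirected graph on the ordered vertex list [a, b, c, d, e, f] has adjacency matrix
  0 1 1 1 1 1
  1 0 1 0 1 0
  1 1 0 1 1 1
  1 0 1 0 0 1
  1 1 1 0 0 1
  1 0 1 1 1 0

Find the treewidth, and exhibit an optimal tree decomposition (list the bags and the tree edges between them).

Treewidth 3.
Bags: B1 = {a, c, e, f}  B2 = {a, c, d, f}  B3 = {a, b, c, e}
Tree: B1–B2, B1–B3

Each bag holds 4 vertices, so the decomposition has width 3, which upper-bounds the treewidth. Conversely, {a, c, d, f} is a clique of size 4, and the vertices of any clique must share a bag in every tree decomposition; so some bag has ≥ 4 vertices and tw(G) ≥ 3. Hence tw(G) = 3 exactly.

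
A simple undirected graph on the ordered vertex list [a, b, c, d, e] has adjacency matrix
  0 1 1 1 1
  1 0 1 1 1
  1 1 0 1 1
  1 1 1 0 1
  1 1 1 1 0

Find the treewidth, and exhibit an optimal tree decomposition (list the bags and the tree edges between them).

Treewidth 4.
Bags: B1 = {a, b, c, d, e}
Tree: (single bag)

A single bag containing all 5 vertices is trivially a valid decomposition of width 4. Conversely, {a, b, c, d, e} is a clique of size 5, and the vertices of any clique must share a bag in every tree decomposition; so some bag has ≥ 5 vertices and tw(G) ≥ 4. The upper and lower bounds meet at 4, so that is the treewidth.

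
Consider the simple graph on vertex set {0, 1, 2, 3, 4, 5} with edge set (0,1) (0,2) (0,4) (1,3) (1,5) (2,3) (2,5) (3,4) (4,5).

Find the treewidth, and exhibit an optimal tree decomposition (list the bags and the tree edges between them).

Each bag holds 4 vertices, so the decomposition has width 3, which upper-bounds the treewidth. For the lower bound: the 4 vertex sets {0,4}, {1,3}, {5}, {2} are disjoint, each induces a connected subgraph, and every pair is joined by at least one edge of G. Contracting each set to a single vertex therefore yields K_{4} as a minor, and since treewidth is minor-monotone, tw(G) ≥ tw(K_{4}) = 3. The upper and lower bounds meet at 3, so that is the treewidth.

Treewidth 3.
One optimal decomposition is:
Bags: B1 = {0, 3, 4, 5}  B2 = {0, 1, 3, 5}  B3 = {0, 2, 3, 5}
Tree: B1–B2, B2–B3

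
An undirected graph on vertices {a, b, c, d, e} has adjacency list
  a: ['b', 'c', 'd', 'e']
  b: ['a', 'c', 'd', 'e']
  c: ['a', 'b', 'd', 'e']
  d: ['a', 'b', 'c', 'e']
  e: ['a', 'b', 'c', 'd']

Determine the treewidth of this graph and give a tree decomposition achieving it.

A single bag containing all 5 vertices is trivially a valid decomposition of width 4. Conversely, {a, b, c, d, e} is a clique of size 5, and the vertices of any clique must share a bag in every tree decomposition; so some bag has ≥ 5 vertices and tw(G) ≥ 4. Therefore the treewidth is 4.

Treewidth 4.
Bags: B1 = {a, b, c, d, e}
Tree: (single bag)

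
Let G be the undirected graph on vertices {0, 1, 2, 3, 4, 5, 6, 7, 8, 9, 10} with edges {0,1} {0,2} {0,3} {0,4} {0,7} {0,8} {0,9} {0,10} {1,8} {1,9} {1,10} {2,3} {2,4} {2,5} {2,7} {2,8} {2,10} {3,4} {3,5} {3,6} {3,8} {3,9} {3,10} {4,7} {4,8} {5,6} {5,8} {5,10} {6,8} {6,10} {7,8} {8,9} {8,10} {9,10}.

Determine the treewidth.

4

A width-4 tree decomposition is:
Bags: B1 = {2, 3, 5, 8, 10}  B2 = {0, 2, 3, 8, 10}  B3 = {0, 2, 3, 4, 8}  B4 = {0, 3, 8, 9, 10}  B5 = {0, 2, 4, 7, 8}  B6 = {3, 5, 6, 8, 10}  B7 = {0, 1, 8, 9, 10}
Tree: B1–B2, B2–B3, B2–B4, B3–B5, B1–B6, B4–B7
Each bag holds 5 vertices, so the decomposition has width 4, which upper-bounds the treewidth. Conversely, {0, 1, 8, 9, 10} is a clique of size 5, and the vertices of any clique must share a bag in every tree decomposition; so some bag has ≥ 5 vertices and tw(G) ≥ 4. The upper and lower bounds meet at 4, so that is the treewidth.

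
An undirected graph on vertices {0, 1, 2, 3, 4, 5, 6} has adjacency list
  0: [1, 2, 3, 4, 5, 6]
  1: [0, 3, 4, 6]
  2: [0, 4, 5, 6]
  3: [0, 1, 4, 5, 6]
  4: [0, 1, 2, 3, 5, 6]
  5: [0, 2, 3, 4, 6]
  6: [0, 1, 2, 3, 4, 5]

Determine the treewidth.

4

A width-4 tree decomposition is:
Bags: B1 = {0, 2, 4, 5, 6}  B2 = {0, 3, 4, 5, 6}  B3 = {0, 1, 3, 4, 6}
Tree: B1–B2, B2–B3
Each bag holds 5 vertices, so the decomposition has width 4, which upper-bounds the treewidth. Conversely, {0, 2, 4, 5, 6} is a clique of size 5, and the vertices of any clique must share a bag in every tree decomposition; so some bag has ≥ 5 vertices and tw(G) ≥ 4. Combining the bounds, tw(G) = 4.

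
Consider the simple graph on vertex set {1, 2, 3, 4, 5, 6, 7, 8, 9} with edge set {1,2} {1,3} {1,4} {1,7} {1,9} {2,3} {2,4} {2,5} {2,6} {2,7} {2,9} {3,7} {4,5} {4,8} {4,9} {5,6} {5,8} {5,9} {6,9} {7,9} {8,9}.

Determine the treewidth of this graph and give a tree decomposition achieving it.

Every bag has size at most 4, so the width is 4 − 1 = 3 and tw(G) ≤ 3. On the other hand G contains the 4-clique {4, 5, 8, 9}. A clique must lie in a single bag of any decomposition, so no decomposition can have width below 3. Therefore the treewidth is 3.

Treewidth 3.
One such decomposition:
Bags: B1 = {2, 4, 5, 9}  B2 = {1, 2, 4, 9}  B3 = {1, 2, 7, 9}  B4 = {4, 5, 8, 9}  B5 = {1, 2, 3, 7}  B6 = {2, 5, 6, 9}
Tree: B1–B2, B2–B3, B1–B4, B3–B5, B1–B6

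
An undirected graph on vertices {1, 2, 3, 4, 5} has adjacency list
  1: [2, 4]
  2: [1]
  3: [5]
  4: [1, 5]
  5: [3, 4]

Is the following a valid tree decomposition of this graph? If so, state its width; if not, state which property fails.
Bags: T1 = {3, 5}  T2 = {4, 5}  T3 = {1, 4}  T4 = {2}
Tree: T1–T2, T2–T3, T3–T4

No — edge (1,2) lies in no bag.

A tree decomposition must satisfy three properties: every vertex lies in some bag; for every edge, both endpoints lie together in some bag; and for every vertex, the bags containing it form a connected subtree. Here edge (1,2) lies in no bag, so the decomposition is invalid.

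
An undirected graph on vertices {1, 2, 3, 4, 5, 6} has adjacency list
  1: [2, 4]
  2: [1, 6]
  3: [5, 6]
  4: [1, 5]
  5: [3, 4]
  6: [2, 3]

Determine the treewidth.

A width-2 tree decomposition is:
Bags: B1 = {1, 2, 4}  B2 = {2, 4, 6}  B3 = {3, 4, 6}  B4 = {3, 4, 5}
Tree: B1–B2, B2–B3, B3–B4
The largest bag has 3 vertices, giving width 2; this decomposition certifies tw(G) ≤ 2. For the lower bound, G contains the cycle 4–1–2–6–3–5–4, so G is not a forest; only forests have treewidth ≤ 1, hence tw(G) ≥ 2. The upper and lower bounds meet at 2, so that is the treewidth.

2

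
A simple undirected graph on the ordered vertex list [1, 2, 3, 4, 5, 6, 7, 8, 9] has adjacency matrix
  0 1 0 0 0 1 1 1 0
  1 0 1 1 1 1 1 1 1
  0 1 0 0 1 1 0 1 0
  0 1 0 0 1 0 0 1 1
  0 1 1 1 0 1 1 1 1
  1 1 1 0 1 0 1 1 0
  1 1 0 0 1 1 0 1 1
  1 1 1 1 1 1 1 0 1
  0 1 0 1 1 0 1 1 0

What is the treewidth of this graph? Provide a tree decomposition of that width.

Each bag holds 5 vertices, so the decomposition has width 4, which upper-bounds the treewidth. On the other hand G contains the 5-clique {1, 2, 6, 7, 8}. A clique must lie in a single bag of any decomposition, so no decomposition can have width below 4. The upper and lower bounds meet at 4, so that is the treewidth.

Treewidth 4.
One optimal decomposition is:
Bags: B1 = {2, 5, 6, 7, 8}  B2 = {2, 3, 5, 6, 8}  B3 = {2, 5, 7, 8, 9}  B4 = {2, 4, 5, 8, 9}  B5 = {1, 2, 6, 7, 8}
Tree: B1–B2, B1–B3, B3–B4, B1–B5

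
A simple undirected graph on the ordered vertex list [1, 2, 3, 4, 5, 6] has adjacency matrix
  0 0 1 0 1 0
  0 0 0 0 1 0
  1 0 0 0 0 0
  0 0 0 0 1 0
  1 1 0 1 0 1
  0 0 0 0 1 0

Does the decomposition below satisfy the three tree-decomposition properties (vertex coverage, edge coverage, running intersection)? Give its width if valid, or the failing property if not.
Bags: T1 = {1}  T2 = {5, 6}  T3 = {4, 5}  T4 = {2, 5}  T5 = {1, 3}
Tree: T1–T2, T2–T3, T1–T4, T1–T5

A tree decomposition must satisfy three properties: every vertex lies in some bag; for every edge, both endpoints lie together in some bag; and for every vertex, the bags containing it form a connected subtree. Here edge (5,1) lies in no bag, so the decomposition is invalid.

No — edge (5,1) lies in no bag.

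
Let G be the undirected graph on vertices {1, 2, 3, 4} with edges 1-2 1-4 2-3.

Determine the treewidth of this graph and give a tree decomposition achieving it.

Every bag has size at most 2, so the width is 2 − 1 = 1 and tw(G) ≤ 1. G has an edge, so its treewidth is at least 1. Therefore the treewidth is 1.

Treewidth 1.
One such decomposition:
Bags: B1 = {1, 4}  B2 = {1, 2}  B3 = {2, 3}
Tree: B1–B2, B2–B3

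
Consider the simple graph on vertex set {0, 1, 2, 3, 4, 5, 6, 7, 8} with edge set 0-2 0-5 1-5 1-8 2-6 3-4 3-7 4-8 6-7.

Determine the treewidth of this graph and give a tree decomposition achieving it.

Each bag holds 3 vertices, so the decomposition has width 2, which upper-bounds the treewidth. Since 3–4–8–1–5–0–2–6–7–3 is a cycle in G, G is not acyclic. Forests are exactly the graphs of treewidth ≤ 1, so tw(G) ≥ 2. Combining the bounds, tw(G) = 2.

Treewidth 2.
One such decomposition:
Bags: B1 = {3, 4, 8}  B2 = {1, 3, 8}  B3 = {1, 3, 5}  B4 = {0, 3, 5}  B5 = {0, 2, 3}  B6 = {2, 3, 6}  B7 = {3, 6, 7}
Tree: B1–B2, B2–B3, B3–B4, B4–B5, B5–B6, B6–B7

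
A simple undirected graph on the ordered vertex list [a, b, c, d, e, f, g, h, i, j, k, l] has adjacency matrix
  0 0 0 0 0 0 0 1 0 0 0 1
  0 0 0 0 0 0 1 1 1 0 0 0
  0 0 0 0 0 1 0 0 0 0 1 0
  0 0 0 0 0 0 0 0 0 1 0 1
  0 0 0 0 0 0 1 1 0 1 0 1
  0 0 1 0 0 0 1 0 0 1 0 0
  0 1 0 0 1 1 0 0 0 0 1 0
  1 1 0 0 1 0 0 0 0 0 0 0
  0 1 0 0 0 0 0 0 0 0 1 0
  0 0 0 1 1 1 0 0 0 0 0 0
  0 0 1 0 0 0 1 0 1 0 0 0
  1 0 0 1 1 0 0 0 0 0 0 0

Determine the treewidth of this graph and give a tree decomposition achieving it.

Treewidth 3.
Bags: B1 = {c, f, i, k}  B2 = {f, g, i, k}  B3 = {b, f, g, i}  B4 = {b, f, g, j}  B5 = {b, e, g, j}  B6 = {b, e, h, j}  B7 = {d, e, h, j}  B8 = {d, e, h, l}  B9 = {a, d, h, l}
Tree: B1–B2, B2–B3, B3–B4, B4–B5, B5–B6, B6–B7, B7–B8, B8–B9

The largest bag has 4 vertices, giving width 3; this decomposition certifies tw(G) ≤ 3. For the lower bound: the 4 vertex sets {c,i,k}, {f}, {g}, {b,e,h,j} are disjoint, each induces a connected subgraph, and every pair is joined by at least one edge of G. Contracting each set to a single vertex therefore yields K_{4} as a minor, and since treewidth is minor-monotone, tw(G) ≥ tw(K_{4}) = 3. Therefore the treewidth is 3.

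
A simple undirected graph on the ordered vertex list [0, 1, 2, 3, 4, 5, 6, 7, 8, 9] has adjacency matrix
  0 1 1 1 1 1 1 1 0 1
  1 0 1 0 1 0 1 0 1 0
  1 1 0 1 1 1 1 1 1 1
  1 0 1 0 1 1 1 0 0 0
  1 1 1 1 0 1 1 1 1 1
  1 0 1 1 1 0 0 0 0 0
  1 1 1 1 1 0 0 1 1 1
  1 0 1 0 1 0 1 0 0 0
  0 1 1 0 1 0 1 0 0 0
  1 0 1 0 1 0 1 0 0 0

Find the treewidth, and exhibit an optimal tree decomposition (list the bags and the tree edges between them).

Each bag holds 5 vertices, so the decomposition has width 4, which upper-bounds the treewidth. For the lower bound, the 5 vertices {0, 2, 3, 4, 5} are pairwise adjacent, and any tree decomposition puts a clique entirely inside one bag — forcing width ≥ 4. Therefore the treewidth is 4.

Treewidth 4.
One such decomposition:
Bags: B1 = {0, 2, 4, 6, 9}  B2 = {0, 2, 3, 4, 6}  B3 = {0, 1, 2, 4, 6}  B4 = {1, 2, 4, 6, 8}  B5 = {0, 2, 3, 4, 5}  B6 = {0, 2, 4, 6, 7}
Tree: B1–B2, B1–B3, B3–B4, B2–B5, B3–B6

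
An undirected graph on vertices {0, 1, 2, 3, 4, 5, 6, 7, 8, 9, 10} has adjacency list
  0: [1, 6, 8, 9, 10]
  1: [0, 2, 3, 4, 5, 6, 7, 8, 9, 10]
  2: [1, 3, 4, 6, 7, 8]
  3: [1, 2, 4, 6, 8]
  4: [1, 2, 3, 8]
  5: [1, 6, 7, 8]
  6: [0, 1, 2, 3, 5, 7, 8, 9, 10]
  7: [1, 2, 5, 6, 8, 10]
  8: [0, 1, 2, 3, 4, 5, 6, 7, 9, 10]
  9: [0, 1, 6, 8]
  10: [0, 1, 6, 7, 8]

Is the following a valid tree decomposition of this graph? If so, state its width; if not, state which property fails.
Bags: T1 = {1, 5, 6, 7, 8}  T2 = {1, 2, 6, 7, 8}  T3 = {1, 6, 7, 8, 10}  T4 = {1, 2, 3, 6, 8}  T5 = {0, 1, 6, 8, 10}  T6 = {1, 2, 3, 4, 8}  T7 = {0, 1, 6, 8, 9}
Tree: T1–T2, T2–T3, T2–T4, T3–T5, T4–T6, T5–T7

Yes; width 4.

Every vertex of G appears in some bag (union = {0, 1, 2, 3, 4, 5, 6, 7, 8, 9, 10}); every edge is covered by a bag; and for each vertex v the set of bags containing v is connected in the bag tree. The decomposition is therefore valid. The largest bag has 5 vertices, so the width is 4.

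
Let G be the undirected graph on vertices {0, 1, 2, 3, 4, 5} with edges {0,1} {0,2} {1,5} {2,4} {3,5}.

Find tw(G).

A width-1 tree decomposition is:
Bags: B1 = {3, 5}  B2 = {1, 5}  B3 = {0, 1}  B4 = {0, 2}  B5 = {2, 4}
Tree: B1–B2, B2–B3, B3–B4, B4–B5
The largest bag has 2 vertices, giving width 1; this decomposition certifies tw(G) ≤ 1. G has an edge, so its treewidth is at least 1. Hence tw(G) = 1 exactly.

1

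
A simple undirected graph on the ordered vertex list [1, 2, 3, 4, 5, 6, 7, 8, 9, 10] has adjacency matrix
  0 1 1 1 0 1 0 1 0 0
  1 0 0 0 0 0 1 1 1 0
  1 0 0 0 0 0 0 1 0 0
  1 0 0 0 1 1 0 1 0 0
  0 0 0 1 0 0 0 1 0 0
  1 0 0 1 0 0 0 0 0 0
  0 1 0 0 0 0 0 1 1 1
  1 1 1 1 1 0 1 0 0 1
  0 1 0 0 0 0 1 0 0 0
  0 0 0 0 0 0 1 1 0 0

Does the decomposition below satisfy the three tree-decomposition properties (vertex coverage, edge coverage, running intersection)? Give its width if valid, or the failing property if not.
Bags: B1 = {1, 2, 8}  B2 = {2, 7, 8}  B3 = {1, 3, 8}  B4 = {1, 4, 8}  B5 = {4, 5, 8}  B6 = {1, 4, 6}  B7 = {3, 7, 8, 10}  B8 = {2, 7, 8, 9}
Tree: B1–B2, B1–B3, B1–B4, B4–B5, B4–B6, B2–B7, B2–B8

A tree decomposition must satisfy three properties: every vertex lies in some bag; for every edge, both endpoints lie together in some bag; and for every vertex, the bags containing it form a connected subtree. Here bags containing vertex 3 are not connected in the tree, so the decomposition is invalid.

No — bags containing vertex 3 are not connected in the tree.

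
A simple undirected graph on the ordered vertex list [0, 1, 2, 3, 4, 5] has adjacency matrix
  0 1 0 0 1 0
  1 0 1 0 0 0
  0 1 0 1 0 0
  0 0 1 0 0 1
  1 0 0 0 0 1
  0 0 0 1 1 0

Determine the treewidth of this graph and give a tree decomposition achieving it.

Treewidth 2.
Bags: B1 = {3, 4, 5}  B2 = {2, 3, 4}  B3 = {1, 2, 4}  B4 = {0, 1, 4}
Tree: B1–B2, B2–B3, B3–B4

Every bag has size at most 3, so the width is 3 − 1 = 2 and tw(G) ≤ 2. The edges 4–5–3–2–1–0–4 form a cycle, so G is not a tree and its treewidth is at least 2. Combining the bounds, tw(G) = 2.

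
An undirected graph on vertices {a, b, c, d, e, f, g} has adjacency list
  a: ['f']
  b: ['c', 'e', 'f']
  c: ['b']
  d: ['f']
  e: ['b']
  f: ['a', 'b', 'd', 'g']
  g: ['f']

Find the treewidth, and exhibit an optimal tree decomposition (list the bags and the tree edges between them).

Treewidth 1.
Bags: B1 = {f, g}  B2 = {b, f}  B3 = {a, f}  B4 = {b, c}  B5 = {b, e}  B6 = {d, f}
Tree: B1–B2, B1–B3, B2–B4, B4–B5, B2–B6

The largest bag has 2 vertices, giving width 1; this decomposition certifies tw(G) ≤ 1. Since G has at least one edge (e.g. g–f), it is not an edgeless graph, so tw(G) ≥ 1. The upper and lower bounds meet at 1, so that is the treewidth.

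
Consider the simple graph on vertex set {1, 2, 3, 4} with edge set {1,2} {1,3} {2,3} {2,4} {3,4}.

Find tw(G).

A width-2 tree decomposition is:
Bags: B1 = {1, 2, 3}  B2 = {2, 3, 4}
Tree: B1–B2
Each bag holds 3 vertices, so the decomposition has width 2, which upper-bounds the treewidth. For the lower bound, the 3 vertices {1, 2, 3} are pairwise adjacent, and any tree decomposition puts a clique entirely inside one bag — forcing width ≥ 2. Hence tw(G) = 2 exactly.

2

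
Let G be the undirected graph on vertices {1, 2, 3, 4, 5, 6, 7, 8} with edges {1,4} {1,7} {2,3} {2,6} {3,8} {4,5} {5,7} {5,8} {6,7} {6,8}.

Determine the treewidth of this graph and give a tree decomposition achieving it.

Treewidth 2.
One such decomposition:
Bags: B1 = {1, 4, 5}  B2 = {1, 5, 7}  B3 = {5, 7, 8}  B4 = {6, 7, 8}  B5 = {3, 6, 8}  B6 = {2, 3, 6}
Tree: B1–B2, B2–B3, B3–B4, B4–B5, B5–B6

Every bag has size at most 3, so the width is 3 − 1 = 2 and tw(G) ≤ 2. For the lower bound, G contains the cycle 4–1–7–5–4, so G is not a forest; only forests have treewidth ≤ 1, hence tw(G) ≥ 2. Combining the bounds, tw(G) = 2.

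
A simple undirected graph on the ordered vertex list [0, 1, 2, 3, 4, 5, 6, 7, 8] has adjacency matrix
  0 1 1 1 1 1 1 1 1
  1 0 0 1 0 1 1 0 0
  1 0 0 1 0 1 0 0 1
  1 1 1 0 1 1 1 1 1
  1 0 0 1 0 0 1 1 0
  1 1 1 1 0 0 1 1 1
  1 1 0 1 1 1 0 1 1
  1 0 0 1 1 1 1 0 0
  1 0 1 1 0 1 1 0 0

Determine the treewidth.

4

A width-4 tree decomposition is:
Bags: B1 = {0, 3, 5, 6, 7}  B2 = {0, 3, 4, 6, 7}  B3 = {0, 3, 5, 6, 8}  B4 = {0, 1, 3, 5, 6}  B5 = {0, 2, 3, 5, 8}
Tree: B1–B2, B1–B3, B1–B4, B3–B5
Each bag holds 5 vertices, so the decomposition has width 4, which upper-bounds the treewidth. Conversely, {0, 3, 4, 6, 7} is a clique of size 5, and the vertices of any clique must share a bag in every tree decomposition; so some bag has ≥ 5 vertices and tw(G) ≥ 4. Therefore the treewidth is 4.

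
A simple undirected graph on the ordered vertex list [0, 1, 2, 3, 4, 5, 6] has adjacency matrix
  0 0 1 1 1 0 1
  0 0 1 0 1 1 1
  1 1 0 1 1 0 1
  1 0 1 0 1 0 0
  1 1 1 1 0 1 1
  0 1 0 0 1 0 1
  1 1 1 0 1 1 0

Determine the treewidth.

3

A width-3 tree decomposition is:
Bags: B1 = {0, 2, 4, 6}  B2 = {0, 2, 3, 4}  B3 = {1, 2, 4, 6}  B4 = {1, 4, 5, 6}
Tree: B1–B2, B1–B3, B3–B4
Each bag holds 4 vertices, so the decomposition has width 3, which upper-bounds the treewidth. For the lower bound, the 4 vertices {0, 2, 3, 4} are pairwise adjacent, and any tree decomposition puts a clique entirely inside one bag — forcing width ≥ 3. Therefore the treewidth is 3.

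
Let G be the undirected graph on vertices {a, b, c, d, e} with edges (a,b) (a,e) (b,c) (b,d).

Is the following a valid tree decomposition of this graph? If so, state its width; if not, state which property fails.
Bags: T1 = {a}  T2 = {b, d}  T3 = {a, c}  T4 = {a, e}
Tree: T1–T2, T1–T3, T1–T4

No — edge (b,a) lies in no bag.

A tree decomposition must satisfy three properties: every vertex lies in some bag; for every edge, both endpoints lie together in some bag; and for every vertex, the bags containing it form a connected subtree. Here edge (b,a) lies in no bag, so the decomposition is invalid.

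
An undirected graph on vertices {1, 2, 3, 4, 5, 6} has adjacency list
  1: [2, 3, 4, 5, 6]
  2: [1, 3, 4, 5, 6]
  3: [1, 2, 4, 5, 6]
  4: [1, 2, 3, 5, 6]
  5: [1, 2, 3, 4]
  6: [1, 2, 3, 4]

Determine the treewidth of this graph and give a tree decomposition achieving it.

The largest bag has 5 vertices, giving width 4; this decomposition certifies tw(G) ≤ 4. For the lower bound, the 5 vertices {1, 2, 3, 4, 5} are pairwise adjacent, and any tree decomposition puts a clique entirely inside one bag — forcing width ≥ 4. Combining the bounds, tw(G) = 4.

Treewidth 4.
Bags: B1 = {1, 2, 3, 4, 6}  B2 = {1, 2, 3, 4, 5}
Tree: B1–B2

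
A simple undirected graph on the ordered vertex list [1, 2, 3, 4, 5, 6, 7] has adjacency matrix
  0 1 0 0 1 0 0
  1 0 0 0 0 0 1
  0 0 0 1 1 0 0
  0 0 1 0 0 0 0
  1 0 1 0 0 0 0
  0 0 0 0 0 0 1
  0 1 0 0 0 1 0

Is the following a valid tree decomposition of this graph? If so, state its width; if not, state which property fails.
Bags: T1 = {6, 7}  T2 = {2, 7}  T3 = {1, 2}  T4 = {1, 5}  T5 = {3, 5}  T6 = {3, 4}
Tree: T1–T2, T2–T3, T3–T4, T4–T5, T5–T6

Yes; width 1.

Checking the three conditions: (i) the bags cover all of {1, 2, 3, 4, 5, 6, 7}; (ii) for each edge, some bag contains both endpoints; (iii) the bags containing any fixed vertex form a subtree. All hold, so the decomposition is valid with width 2 − 1 = 1.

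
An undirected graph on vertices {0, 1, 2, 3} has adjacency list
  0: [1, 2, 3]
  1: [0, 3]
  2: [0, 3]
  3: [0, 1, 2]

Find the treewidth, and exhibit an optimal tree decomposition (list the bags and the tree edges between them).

Treewidth 2.
One such decomposition:
Bags: B1 = {0, 2, 3}  B2 = {0, 1, 3}
Tree: B1–B2

Every bag has size at most 3, so the width is 3 − 1 = 2 and tw(G) ≤ 2. Conversely, {0, 1, 3} is a clique of size 3, and the vertices of any clique must share a bag in every tree decomposition; so some bag has ≥ 3 vertices and tw(G) ≥ 2. Combining the bounds, tw(G) = 2.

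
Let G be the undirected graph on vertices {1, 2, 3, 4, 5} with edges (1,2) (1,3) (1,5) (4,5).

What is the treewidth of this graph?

1

A width-1 tree decomposition is:
Bags: B1 = {1, 3}  B2 = {1, 5}  B3 = {1, 2}  B4 = {4, 5}
Tree: B1–B2, B1–B3, B2–B4
Each bag holds 2 vertices, so the decomposition has width 1, which upper-bounds the treewidth. Any graph with an edge has treewidth ≥ 1, and G has the edge 1–3. Combining the bounds, tw(G) = 1.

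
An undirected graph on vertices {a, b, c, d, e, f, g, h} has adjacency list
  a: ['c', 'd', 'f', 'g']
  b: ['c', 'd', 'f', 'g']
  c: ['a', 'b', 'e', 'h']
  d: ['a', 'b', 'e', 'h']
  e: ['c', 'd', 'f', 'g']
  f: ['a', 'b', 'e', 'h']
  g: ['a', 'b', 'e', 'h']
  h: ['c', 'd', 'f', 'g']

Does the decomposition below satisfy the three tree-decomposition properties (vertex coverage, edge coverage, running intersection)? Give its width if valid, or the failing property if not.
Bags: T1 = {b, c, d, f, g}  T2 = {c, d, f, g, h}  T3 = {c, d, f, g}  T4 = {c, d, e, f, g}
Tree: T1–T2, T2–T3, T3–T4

A tree decomposition must satisfy three properties: every vertex lies in some bag; for every edge, both endpoints lie together in some bag; and for every vertex, the bags containing it form a connected subtree. Here vertex a appears in no bag, so the decomposition is invalid.

No — vertex a appears in no bag.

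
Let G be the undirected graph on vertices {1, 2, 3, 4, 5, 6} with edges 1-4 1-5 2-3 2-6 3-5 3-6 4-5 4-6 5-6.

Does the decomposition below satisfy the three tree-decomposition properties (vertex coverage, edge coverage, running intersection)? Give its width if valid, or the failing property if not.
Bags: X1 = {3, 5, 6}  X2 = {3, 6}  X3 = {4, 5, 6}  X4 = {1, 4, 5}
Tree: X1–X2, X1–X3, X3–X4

No — vertex 2 appears in no bag.

A tree decomposition must satisfy three properties: every vertex lies in some bag; for every edge, both endpoints lie together in some bag; and for every vertex, the bags containing it form a connected subtree. Here vertex 2 appears in no bag, so the decomposition is invalid.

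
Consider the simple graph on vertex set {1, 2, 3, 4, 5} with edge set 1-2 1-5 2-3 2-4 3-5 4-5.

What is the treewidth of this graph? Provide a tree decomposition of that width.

Treewidth 2.
One such decomposition:
Bags: B1 = {2, 3, 5}  B2 = {1, 2, 5}  B3 = {2, 4, 5}
Tree: B1–B2, B2–B3

The largest bag has 3 vertices, giving width 2; this decomposition certifies tw(G) ≤ 2. Since 3–2–1–5–3 is a cycle in G, G is not acyclic. Forests are exactly the graphs of treewidth ≤ 1, so tw(G) ≥ 2. Therefore the treewidth is 2.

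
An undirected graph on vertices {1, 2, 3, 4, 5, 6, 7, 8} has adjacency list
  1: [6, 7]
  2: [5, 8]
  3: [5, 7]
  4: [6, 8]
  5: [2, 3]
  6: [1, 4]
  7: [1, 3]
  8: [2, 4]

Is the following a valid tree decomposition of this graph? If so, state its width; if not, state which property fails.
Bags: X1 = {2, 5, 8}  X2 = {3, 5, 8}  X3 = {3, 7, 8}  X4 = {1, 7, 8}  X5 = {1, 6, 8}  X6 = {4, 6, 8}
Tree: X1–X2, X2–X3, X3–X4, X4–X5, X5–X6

Vertex coverage: the bags together contain {1, 2, 3, 4, 5, 6, 7, 8}, the full vertex set. Edge coverage: each edge of G has both endpoints in at least one bag. Running intersection: for every vertex, the bags containing it form a connected subtree. All three properties hold, so this is a valid tree decomposition of width max|bag| − 1 = 2, and hence tw(G) ≤ 2.

Yes; width 2.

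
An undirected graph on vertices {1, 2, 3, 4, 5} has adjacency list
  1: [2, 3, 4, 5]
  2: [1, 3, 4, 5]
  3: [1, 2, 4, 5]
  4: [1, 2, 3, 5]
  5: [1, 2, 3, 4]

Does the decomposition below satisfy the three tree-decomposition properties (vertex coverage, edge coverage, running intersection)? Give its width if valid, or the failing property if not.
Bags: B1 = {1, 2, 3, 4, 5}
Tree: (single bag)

Vertex coverage: the bags together contain {1, 2, 3, 4, 5}, the full vertex set. Edge coverage: each edge of G has both endpoints in at least one bag. Running intersection: for every vertex, the bags containing it form a connected subtree. All three properties hold, so this is a valid tree decomposition of width max|bag| − 1 = 4, and hence tw(G) ≤ 4.

Yes; width 4.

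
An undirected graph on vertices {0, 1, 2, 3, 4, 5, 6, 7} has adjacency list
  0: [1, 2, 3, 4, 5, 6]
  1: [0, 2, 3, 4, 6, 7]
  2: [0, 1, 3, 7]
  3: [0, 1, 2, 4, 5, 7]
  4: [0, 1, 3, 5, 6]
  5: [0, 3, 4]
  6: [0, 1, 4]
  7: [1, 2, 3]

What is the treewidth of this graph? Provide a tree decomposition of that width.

The largest bag has 4 vertices, giving width 3; this decomposition certifies tw(G) ≤ 3. Conversely, {0, 1, 2, 3} is a clique of size 4, and the vertices of any clique must share a bag in every tree decomposition; so some bag has ≥ 4 vertices and tw(G) ≥ 3. Hence tw(G) = 3 exactly.

Treewidth 3.
One such decomposition:
Bags: B1 = {0, 1, 3, 4}  B2 = {0, 1, 2, 3}  B3 = {1, 2, 3, 7}  B4 = {0, 3, 4, 5}  B5 = {0, 1, 4, 6}
Tree: B1–B2, B2–B3, B1–B4, B1–B5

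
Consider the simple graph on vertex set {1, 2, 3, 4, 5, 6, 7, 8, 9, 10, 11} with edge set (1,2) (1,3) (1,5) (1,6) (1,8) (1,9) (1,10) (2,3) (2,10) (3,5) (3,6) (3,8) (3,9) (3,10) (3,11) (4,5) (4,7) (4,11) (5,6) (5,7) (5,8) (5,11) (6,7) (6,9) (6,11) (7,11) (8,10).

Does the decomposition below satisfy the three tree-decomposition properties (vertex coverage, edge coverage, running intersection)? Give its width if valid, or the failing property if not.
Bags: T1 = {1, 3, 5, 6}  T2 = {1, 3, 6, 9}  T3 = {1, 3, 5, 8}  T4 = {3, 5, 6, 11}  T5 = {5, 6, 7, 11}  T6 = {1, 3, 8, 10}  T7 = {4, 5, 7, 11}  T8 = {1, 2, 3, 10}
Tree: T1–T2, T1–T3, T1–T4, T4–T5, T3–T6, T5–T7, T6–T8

Yes; width 3.

Every vertex of G appears in some bag (union = {1, 2, 3, 4, 5, 6, 7, 8, 9, 10, 11}); every edge is covered by a bag; and for each vertex v the set of bags containing v is connected in the bag tree. The decomposition is therefore valid. The largest bag has 4 vertices, so the width is 3.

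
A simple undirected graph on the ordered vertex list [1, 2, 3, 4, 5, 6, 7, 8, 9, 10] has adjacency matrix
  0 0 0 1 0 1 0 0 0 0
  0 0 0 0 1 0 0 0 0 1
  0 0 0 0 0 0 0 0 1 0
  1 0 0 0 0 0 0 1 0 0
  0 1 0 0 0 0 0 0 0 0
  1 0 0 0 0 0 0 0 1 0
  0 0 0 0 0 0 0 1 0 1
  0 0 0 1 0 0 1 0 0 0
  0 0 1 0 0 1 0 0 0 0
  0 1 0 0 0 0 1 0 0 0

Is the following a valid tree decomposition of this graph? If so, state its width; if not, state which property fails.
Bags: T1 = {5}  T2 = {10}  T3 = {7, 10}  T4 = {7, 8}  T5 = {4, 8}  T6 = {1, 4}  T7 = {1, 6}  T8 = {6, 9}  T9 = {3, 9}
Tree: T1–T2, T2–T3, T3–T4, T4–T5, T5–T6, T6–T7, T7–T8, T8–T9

No — vertex 2 appears in no bag.

A tree decomposition must satisfy three properties: every vertex lies in some bag; for every edge, both endpoints lie together in some bag; and for every vertex, the bags containing it form a connected subtree. Here vertex 2 appears in no bag, so the decomposition is invalid.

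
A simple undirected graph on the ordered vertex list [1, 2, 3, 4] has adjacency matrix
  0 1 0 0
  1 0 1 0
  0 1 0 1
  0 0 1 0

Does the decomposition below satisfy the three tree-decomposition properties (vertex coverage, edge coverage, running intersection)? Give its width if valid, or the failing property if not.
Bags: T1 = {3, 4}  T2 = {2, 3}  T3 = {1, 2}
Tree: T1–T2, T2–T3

Yes; width 1.

Vertex coverage: the bags together contain {1, 2, 3, 4}, the full vertex set. Edge coverage: each edge of G has both endpoints in at least one bag. Running intersection: for every vertex, the bags containing it form a connected subtree. All three properties hold, so this is a valid tree decomposition of width max|bag| − 1 = 1, and hence tw(G) ≤ 1.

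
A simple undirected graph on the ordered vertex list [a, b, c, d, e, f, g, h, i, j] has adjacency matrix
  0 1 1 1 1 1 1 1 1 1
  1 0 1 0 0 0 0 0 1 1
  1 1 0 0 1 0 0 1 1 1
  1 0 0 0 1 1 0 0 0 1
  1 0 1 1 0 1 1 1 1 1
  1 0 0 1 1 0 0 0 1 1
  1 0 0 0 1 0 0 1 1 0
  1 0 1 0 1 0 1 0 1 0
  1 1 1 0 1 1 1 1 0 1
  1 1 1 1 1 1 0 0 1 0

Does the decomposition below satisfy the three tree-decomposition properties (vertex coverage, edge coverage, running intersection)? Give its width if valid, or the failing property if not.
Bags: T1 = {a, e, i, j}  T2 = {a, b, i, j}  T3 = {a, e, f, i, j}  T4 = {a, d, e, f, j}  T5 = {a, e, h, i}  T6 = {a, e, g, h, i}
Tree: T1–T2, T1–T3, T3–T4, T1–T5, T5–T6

A tree decomposition must satisfy three properties: every vertex lies in some bag; for every edge, both endpoints lie together in some bag; and for every vertex, the bags containing it form a connected subtree. Here vertex c appears in no bag, so the decomposition is invalid.

No — vertex c appears in no bag.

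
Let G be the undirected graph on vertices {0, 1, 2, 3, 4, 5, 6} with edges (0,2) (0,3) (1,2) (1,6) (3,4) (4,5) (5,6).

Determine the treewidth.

A width-2 tree decomposition is:
Bags: B1 = {3, 4, 5}  B2 = {3, 5, 6}  B3 = {1, 3, 6}  B4 = {1, 2, 3}  B5 = {0, 2, 3}
Tree: B1–B2, B2–B3, B3–B4, B4–B5
Every bag has size at most 3, so the width is 3 − 1 = 2 and tw(G) ≤ 2. The edges 3–4–5–6–1–2–0–3 form a cycle, so G is not a tree and its treewidth is at least 2. Therefore the treewidth is 2.

2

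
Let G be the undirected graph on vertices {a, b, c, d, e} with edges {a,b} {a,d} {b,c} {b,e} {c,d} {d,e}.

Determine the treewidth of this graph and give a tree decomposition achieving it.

Treewidth 2.
Bags: B1 = {b, d, e}  B2 = {b, c, d}  B3 = {a, b, d}
Tree: B1–B2, B2–B3

Every bag has size at most 3, so the width is 3 − 1 = 2 and tw(G) ≤ 2. Since e–d–c–b–e is a cycle in G, G is not acyclic. Forests are exactly the graphs of treewidth ≤ 1, so tw(G) ≥ 2. The upper and lower bounds meet at 2, so that is the treewidth.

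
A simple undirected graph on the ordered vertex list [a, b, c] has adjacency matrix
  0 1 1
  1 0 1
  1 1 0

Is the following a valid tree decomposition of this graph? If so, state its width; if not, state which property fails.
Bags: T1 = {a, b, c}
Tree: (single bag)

Yes; width 2.

Every vertex of G appears in some bag (union = {a, b, c}); every edge is covered by a bag; and for each vertex v the set of bags containing v is connected in the bag tree. The decomposition is therefore valid. The largest bag has 3 vertices, so the width is 2.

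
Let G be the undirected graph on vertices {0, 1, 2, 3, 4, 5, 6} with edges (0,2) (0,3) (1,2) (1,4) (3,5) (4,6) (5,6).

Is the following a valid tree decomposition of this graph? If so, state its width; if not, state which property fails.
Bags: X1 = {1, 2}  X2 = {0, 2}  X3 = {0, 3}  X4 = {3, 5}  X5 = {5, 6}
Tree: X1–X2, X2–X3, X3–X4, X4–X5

A tree decomposition must satisfy three properties: every vertex lies in some bag; for every edge, both endpoints lie together in some bag; and for every vertex, the bags containing it form a connected subtree. Here vertex 4 appears in no bag, so the decomposition is invalid.

No — vertex 4 appears in no bag.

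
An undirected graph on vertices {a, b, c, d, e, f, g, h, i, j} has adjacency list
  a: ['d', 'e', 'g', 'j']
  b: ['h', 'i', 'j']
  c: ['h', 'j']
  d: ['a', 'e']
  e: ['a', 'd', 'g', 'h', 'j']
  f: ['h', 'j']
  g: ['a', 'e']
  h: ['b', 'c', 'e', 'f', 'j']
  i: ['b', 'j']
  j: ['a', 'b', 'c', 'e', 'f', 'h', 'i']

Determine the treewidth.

A width-2 tree decomposition is:
Bags: B1 = {f, h, j}  B2 = {c, h, j}  B3 = {e, h, j}  B4 = {a, e, j}  B5 = {a, d, e}  B6 = {a, e, g}  B7 = {b, h, j}  B8 = {b, i, j}
Tree: B1–B2, B1–B3, B3–B4, B4–B5, B5–B6, B1–B7, B7–B8
Each bag holds 3 vertices, so the decomposition has width 2, which upper-bounds the treewidth. Conversely, {a, d, e} is a clique of size 3, and the vertices of any clique must share a bag in every tree decomposition; so some bag has ≥ 3 vertices and tw(G) ≥ 2. The upper and lower bounds meet at 2, so that is the treewidth.

2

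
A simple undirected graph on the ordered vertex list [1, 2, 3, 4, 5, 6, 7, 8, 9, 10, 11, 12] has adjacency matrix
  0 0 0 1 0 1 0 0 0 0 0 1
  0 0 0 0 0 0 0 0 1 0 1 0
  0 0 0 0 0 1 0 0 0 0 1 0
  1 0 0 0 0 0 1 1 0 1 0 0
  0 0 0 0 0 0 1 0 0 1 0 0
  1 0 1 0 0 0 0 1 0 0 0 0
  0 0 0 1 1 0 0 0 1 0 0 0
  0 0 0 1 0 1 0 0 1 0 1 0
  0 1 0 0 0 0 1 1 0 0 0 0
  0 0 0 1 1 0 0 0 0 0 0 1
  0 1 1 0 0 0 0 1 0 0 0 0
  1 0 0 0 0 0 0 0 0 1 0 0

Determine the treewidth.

A width-3 tree decomposition is:
Bags: B1 = {2, 3, 6, 11}  B2 = {2, 6, 8, 11}  B3 = {2, 6, 8, 9}  B4 = {1, 6, 8, 9}  B5 = {1, 4, 8, 9}  B6 = {1, 4, 7, 9}  B7 = {1, 4, 7, 12}  B8 = {4, 7, 10, 12}  B9 = {5, 7, 10, 12}
Tree: B1–B2, B2–B3, B3–B4, B4–B5, B5–B6, B6–B7, B7–B8, B8–B9
Each bag holds 4 vertices, so the decomposition has width 3, which upper-bounds the treewidth. For the lower bound: the 4 vertex sets {2,3,11}, {6}, {8}, {1,4,7,9} are disjoint, each induces a connected subgraph, and every pair is joined by at least one edge of G. Contracting each set to a single vertex therefore yields K_{4} as a minor, and since treewidth is minor-monotone, tw(G) ≥ tw(K_{4}) = 3. Therefore the treewidth is 3.

3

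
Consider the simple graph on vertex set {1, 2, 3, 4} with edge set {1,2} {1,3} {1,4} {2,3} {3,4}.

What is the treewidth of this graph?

2

A width-2 tree decomposition is:
Bags: B1 = {1, 2, 3}  B2 = {1, 3, 4}
Tree: B1–B2
Each bag holds 3 vertices, so the decomposition has width 2, which upper-bounds the treewidth. Conversely, {1, 2, 3} is a clique of size 3, and the vertices of any clique must share a bag in every tree decomposition; so some bag has ≥ 3 vertices and tw(G) ≥ 2. The upper and lower bounds meet at 2, so that is the treewidth.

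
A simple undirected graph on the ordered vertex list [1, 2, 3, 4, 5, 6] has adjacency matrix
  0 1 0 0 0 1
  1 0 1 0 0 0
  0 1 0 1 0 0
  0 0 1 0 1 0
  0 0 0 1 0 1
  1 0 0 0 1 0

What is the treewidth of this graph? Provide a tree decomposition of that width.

Treewidth 2.
One such decomposition:
Bags: B1 = {1, 2, 3}  B2 = {1, 3, 6}  B3 = {3, 5, 6}  B4 = {3, 4, 5}
Tree: B1–B2, B2–B3, B3–B4

Each bag holds 3 vertices, so the decomposition has width 2, which upper-bounds the treewidth. Since 3–2–1–6–5–4–3 is a cycle in G, G is not acyclic. Forests are exactly the graphs of treewidth ≤ 1, so tw(G) ≥ 2. The upper and lower bounds meet at 2, so that is the treewidth.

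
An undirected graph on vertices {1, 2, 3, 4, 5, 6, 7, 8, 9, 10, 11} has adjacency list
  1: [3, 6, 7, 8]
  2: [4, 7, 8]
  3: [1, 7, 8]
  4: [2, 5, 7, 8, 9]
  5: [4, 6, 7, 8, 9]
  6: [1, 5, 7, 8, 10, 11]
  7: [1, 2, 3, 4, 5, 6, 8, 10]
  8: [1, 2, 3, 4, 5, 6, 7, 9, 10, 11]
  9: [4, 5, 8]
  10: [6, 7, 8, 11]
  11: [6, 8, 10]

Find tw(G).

3

A width-3 tree decomposition is:
Bags: B1 = {6, 8, 10, 11}  B2 = {6, 7, 8, 10}  B3 = {1, 6, 7, 8}  B4 = {5, 6, 7, 8}  B5 = {4, 5, 7, 8}  B6 = {2, 4, 7, 8}  B7 = {4, 5, 8, 9}  B8 = {1, 3, 7, 8}
Tree: B1–B2, B2–B3, B3–B4, B4–B5, B5–B6, B5–B7, B3–B8
The largest bag has 4 vertices, giving width 3; this decomposition certifies tw(G) ≤ 3. For the lower bound, the 4 vertices {4, 5, 8, 9} are pairwise adjacent, and any tree decomposition puts a clique entirely inside one bag — forcing width ≥ 3. Therefore the treewidth is 3.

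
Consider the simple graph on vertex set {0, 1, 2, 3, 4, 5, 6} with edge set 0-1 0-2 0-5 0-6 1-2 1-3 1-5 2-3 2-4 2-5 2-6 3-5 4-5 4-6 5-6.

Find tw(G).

A width-3 tree decomposition is:
Bags: B1 = {0, 1, 2, 5}  B2 = {0, 2, 5, 6}  B3 = {2, 4, 5, 6}  B4 = {1, 2, 3, 5}
Tree: B1–B2, B2–B3, B1–B4
The largest bag has 4 vertices, giving width 3; this decomposition certifies tw(G) ≤ 3. Conversely, {0, 1, 2, 5} is a clique of size 4, and the vertices of any clique must share a bag in every tree decomposition; so some bag has ≥ 4 vertices and tw(G) ≥ 3. Combining the bounds, tw(G) = 3.

3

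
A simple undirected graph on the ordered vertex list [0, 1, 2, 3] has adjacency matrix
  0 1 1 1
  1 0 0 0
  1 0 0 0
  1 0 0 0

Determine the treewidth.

1

A width-1 tree decomposition is:
Bags: B1 = {0, 3}  B2 = {0, 1}  B3 = {0, 2}
Tree: B1–B2, B2–B3
The largest bag has 2 vertices, giving width 1; this decomposition certifies tw(G) ≤ 1. Any graph with an edge has treewidth ≥ 1, and G has the edge 3–0. The upper and lower bounds meet at 1, so that is the treewidth.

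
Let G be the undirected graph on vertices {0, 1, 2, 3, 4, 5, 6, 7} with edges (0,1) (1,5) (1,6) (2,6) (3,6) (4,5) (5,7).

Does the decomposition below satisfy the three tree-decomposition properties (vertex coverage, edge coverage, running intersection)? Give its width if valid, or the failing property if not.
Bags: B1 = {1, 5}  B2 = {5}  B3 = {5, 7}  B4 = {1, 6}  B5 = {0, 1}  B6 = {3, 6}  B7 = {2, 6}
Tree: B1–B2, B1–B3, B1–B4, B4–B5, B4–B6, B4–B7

A tree decomposition must satisfy three properties: every vertex lies in some bag; for every edge, both endpoints lie together in some bag; and for every vertex, the bags containing it form a connected subtree. Here vertex 4 appears in no bag, so the decomposition is invalid.

No — vertex 4 appears in no bag.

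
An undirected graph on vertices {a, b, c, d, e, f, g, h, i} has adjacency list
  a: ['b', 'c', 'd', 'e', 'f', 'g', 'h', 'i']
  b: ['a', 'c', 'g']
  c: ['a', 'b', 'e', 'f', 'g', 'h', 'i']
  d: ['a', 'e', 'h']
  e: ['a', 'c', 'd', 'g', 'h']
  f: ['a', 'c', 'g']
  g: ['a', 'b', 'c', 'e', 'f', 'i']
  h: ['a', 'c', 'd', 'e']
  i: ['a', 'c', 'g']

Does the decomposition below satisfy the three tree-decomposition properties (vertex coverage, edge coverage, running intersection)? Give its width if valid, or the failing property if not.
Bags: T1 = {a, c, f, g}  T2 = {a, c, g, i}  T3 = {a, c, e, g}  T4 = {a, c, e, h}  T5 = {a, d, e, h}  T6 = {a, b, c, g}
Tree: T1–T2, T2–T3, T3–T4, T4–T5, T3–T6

Vertex coverage: the bags together contain {a, b, c, d, e, f, g, h, i}, the full vertex set. Edge coverage: each edge of G has both endpoints in at least one bag. Running intersection: for every vertex, the bags containing it form a connected subtree. All three properties hold, so this is a valid tree decomposition of width max|bag| − 1 = 3, and hence tw(G) ≤ 3.

Yes; width 3.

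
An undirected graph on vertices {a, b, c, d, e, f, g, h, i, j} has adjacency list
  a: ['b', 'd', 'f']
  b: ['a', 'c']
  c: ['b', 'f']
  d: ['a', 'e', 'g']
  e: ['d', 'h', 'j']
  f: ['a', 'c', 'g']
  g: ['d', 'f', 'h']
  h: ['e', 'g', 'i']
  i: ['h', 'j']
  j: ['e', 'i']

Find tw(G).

2

A width-2 tree decomposition is:
Bags: B1 = {a, b, c}  B2 = {a, c, f}  B3 = {a, d, f}  B4 = {d, f, g}  B5 = {d, e, g}  B6 = {e, g, h}  B7 = {e, h, j}  B8 = {h, i, j}
Tree: B1–B2, B2–B3, B3–B4, B4–B5, B5–B6, B6–B7, B7–B8
Every bag has size at most 3, so the width is 3 − 1 = 2 and tw(G) ≤ 2. Since b–c–f–a–b is a cycle in G, G is not acyclic. Forests are exactly the graphs of treewidth ≤ 1, so tw(G) ≥ 2. Hence tw(G) = 2 exactly.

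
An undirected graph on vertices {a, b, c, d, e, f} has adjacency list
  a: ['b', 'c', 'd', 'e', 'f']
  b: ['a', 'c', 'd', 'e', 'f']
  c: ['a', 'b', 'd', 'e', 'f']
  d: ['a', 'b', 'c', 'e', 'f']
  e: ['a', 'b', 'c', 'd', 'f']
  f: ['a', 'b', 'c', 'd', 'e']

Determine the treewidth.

A width-5 tree decomposition is:
Bags: B1 = {a, b, c, d, e, f}
Tree: (single bag)
A single bag containing all 6 vertices is trivially a valid decomposition of width 5. Conversely, {a, b, c, d, e, f} is a clique of size 6, and the vertices of any clique must share a bag in every tree decomposition; so some bag has ≥ 6 vertices and tw(G) ≥ 5. Combining the bounds, tw(G) = 5.

5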